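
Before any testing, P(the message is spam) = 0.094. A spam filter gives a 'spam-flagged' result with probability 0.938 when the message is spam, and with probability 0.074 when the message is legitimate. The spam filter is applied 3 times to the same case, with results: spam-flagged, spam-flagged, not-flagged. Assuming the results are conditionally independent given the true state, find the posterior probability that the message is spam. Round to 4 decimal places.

Posterior P(H) ≈ 0.5274

With H the event that the message is spam, the joint likelihood of the observed sequence is P(data|H) = 0.938·0.938·0.062 = 0.054550 and P(data|¬H) = 0.074·0.074·0.926 = 0.0050708.
Bayes: P(H|data) = 0.094·0.054550 / (0.094·0.054550 + 0.906·0.0050708) = 0.0051277/0.0097219 = 0.5274.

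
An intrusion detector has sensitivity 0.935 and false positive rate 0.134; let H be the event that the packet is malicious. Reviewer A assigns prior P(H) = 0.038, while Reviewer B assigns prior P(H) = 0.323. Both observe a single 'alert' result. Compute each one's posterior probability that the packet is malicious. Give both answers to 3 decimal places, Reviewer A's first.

Reviewer A: 0.216; Reviewer B: 0.769

P('+'|H) = 0.935, P('+'|¬H) = 0.134.
Reviewer A: numerator 0.935·0.038 = 0.035530; evidence = 0.035530+0.134·0.962 = 0.16444; posterior = 0.216.
Reviewer B: numerator 0.935·0.323 = 0.30201; evidence = 0.30201+0.134·0.677 = 0.39272; posterior = 0.769.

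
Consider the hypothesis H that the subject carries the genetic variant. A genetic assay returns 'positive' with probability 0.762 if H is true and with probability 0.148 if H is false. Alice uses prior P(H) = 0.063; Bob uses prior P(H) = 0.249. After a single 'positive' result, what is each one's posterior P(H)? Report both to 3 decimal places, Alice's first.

Alice: 0.257; Bob: 0.631

P('+'|H) = 0.762, P('+'|¬H) = 0.148.
Alice: numerator 0.762·0.063 = 0.048006; evidence = 0.048006+0.148·0.937 = 0.18668; posterior = 0.257.
Bob: numerator 0.762·0.249 = 0.18974; evidence = 0.18974+0.148·0.751 = 0.30089; posterior = 0.631.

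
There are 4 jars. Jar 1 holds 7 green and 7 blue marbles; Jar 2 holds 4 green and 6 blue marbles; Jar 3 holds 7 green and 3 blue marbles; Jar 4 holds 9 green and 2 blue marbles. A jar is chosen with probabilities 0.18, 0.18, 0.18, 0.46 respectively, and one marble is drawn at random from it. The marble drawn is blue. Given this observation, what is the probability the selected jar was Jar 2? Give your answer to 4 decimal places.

Tabulate prior·likelihood by source: [1] prior 0.18, lik 0.5, product 0.09000; [2] prior 0.18, lik 0.6, product 0.1080; [3] prior 0.18, lik 0.3, product 0.05400; [4] prior 0.46, lik 0.1818, product 0.08364.
Normalizing constant = 0.33564; the posterior for Jar 2 is its product over the sum, 0.1080/0.33564 = 0.3218.

Posterior probability ≈ 0.3218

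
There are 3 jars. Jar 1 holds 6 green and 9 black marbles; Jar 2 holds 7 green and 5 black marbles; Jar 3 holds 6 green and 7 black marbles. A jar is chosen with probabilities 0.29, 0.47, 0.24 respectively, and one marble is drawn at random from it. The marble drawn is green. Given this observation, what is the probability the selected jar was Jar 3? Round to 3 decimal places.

Posterior probability ≈ 0.221

Tabulate prior·likelihood by source: [1] prior 0.29, lik 0.4, product 0.1160; [2] prior 0.47, lik 0.5833, product 0.2742; [3] prior 0.24, lik 0.4615, product 0.1108.
Normalizing constant = 0.50094; the posterior for Jar 3 is its product over the sum, 0.1108/0.50094 = 0.221.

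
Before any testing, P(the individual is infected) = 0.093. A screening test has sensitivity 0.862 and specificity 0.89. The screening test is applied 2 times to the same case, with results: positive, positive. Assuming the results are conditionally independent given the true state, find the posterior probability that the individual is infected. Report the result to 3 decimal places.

Posterior P(H) ≈ 0.863

With H the event that the individual is infected, the joint likelihood of the observed sequence is P(data|H) = 0.862·0.862 = 0.74304 and P(data|¬H) = 0.11·0.11 = 0.012100.
Bayes: P(H|data) = 0.093·0.74304 / (0.093·0.74304 + 0.907·0.012100) = 0.069103/0.080078 = 0.8629.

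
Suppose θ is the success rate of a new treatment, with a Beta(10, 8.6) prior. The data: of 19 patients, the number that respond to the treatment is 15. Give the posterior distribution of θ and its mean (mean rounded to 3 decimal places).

Posterior: Beta(25, 12.6); mean ≈ 0.665

Observing 15 successes and 4 failures updates Beta(10, 8.6) by adding the success and failure counts to the two shape parameters: α = 10+15 = 25, β = 8.6+4 = 12.6.
Posterior mean = α/(α+β) = 25/37.6 = 0.665.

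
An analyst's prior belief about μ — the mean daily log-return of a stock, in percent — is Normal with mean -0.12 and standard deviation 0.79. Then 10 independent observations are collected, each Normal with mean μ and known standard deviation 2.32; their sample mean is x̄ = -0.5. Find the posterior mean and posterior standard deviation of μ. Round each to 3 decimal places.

Prior precision 1/τ₀² = 1/0.79² = 1.60231; data precision n/σ² = 10/2.32² = 1.85791.
Posterior precision = 1.60231 + 1.85791 = 3.46021, giving posterior SD = 1/√3.46021 = 0.538.
Posterior mean = (1.60231·-0.12 + 1.85791·-0.5) / 3.46021 = -0.324.

Posterior mean ≈ -0.324; posterior SD ≈ 0.538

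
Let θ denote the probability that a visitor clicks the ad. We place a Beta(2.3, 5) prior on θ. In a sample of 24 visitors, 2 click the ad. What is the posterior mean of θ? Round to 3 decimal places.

Observing 2 successes and 22 failures updates Beta(2.3, 5) by adding the success and failure counts to the two shape parameters: α = 2.3+2 = 4.3, β = 5+22 = 27.
Posterior mean = α/(α+β) = 4.3/31.3 = 0.137.

Posterior mean ≈ 0.137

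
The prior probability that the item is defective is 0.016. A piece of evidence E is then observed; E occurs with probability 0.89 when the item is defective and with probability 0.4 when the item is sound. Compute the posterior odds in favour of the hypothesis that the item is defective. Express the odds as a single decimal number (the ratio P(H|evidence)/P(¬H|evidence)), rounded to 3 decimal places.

Prior odds = 0.016/(1−0.016) = 0.016260.
Likelihood ratio for E = 0.89/0.4 = 2.2250.
Posterior odds = prior odds × LR = 0.036179.

Posterior odds ≈ 0.036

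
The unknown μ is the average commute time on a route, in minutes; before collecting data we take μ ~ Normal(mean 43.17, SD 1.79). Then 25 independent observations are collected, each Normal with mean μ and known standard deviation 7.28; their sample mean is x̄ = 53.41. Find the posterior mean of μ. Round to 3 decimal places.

Posterior mean ≈ 49.333

Prior precision 1/τ₀² = 1/1.79² = 0.312100; data precision n/σ² = 25/7.28² = 0.471712.
Posterior precision = 0.312100 + 0.471712 = 0.783812.
Posterior mean = (0.312100·43.17 + 0.471712·53.41) / 0.783812 = 49.333.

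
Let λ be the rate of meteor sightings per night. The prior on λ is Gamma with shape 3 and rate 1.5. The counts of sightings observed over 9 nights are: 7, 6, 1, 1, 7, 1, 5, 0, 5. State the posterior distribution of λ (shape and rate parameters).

Total count ∑xᵢ = 33 over n = 9 nights.
Gamma is conjugate to the Poisson likelihood: posterior is Gamma(shape = 3+33 = 36, rate = 1.5+9 = 10.5).

Posterior: Gamma(shape=36, rate=10.5)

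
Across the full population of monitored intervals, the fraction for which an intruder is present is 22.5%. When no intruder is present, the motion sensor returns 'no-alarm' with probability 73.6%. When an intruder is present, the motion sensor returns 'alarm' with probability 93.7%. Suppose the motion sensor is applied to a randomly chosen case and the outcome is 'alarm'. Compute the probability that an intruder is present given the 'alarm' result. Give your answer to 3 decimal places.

Let H be the event that an intruder is present. P(H) = 0.225, so P(¬H) = 0.775. With E the 'alarm' result, P(E|H) = 0.937 and P(E|¬H) = 0.264.
P(E) = 0.937·0.225 + 0.264·0.775 = 0.21083 + 0.20460 = 0.41543.
By Bayes' theorem, P(H|E) = 0.21083 / 0.41543 = 0.507.

P(H | E) ≈ 0.507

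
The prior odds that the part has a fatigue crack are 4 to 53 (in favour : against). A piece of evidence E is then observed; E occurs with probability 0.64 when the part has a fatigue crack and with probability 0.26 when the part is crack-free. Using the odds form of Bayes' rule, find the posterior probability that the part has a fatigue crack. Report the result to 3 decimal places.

Prior odds = 4/53 = 0.075472. In log-odds, ln(0.075472) = -2.5840.
Add log likelihood ratio: ln(2.4615) = 0.90079.
Posterior log-odds = -1.6832, so posterior odds = exp(-1.6832) = 0.18578. Converting, P(H|E) = 0.18578/1.1858 = 0.157.

Posterior probability ≈ 0.157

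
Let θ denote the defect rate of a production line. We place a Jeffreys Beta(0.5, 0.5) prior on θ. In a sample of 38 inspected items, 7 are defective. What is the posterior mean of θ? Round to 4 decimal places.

Posterior mean ≈ 0.1923

Observing 7 successes and 31 failures updates Beta(0.5, 0.5) by adding the success and failure counts to the two shape parameters: α = 0.5+7 = 7.5, β = 0.5+31 = 31.5.
Posterior mean = α/(α+β) = 7.5/39 = 0.1923.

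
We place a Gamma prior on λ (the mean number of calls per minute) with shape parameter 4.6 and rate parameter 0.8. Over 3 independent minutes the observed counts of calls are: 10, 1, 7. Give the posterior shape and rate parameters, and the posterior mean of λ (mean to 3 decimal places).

Posterior: Gamma(shape=22.6, rate=3.8); mean ≈ 5.947

The Poisson likelihood adds the total count to the shape and the number of exposure periods to the rate. Here ∑xᵢ = 18 and n = 3, so shape 4.6→22.6 and rate 0.8→3.8.
Posterior mean = shape/rate = 22.6/3.8 = 5.947.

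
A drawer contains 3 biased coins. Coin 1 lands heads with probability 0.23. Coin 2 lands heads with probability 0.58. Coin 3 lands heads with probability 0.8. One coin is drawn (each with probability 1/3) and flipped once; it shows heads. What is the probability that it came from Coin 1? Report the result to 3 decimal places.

Posterior probability ≈ 0.143

P(heads|C1) = 0.23; P(heads|C2) = 0.58; P(heads|C3) = 0.8.
Prior × likelihood for each source: 0.333333·0.23=0.07667, 0.333333·0.58=0.1933, 0.333333·0.8=0.2667. Summing gives P(heads) = 0.53667.
P(Coin 1 | heads) = 0.07667 / 0.53667 = 0.143.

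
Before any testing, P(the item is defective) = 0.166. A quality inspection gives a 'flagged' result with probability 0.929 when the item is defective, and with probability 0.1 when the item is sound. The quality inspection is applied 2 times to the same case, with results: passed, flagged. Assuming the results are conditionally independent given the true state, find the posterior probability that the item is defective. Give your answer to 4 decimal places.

With H the event that the item is defective, the joint likelihood of the observed sequence is P(data|H) = 0.071·0.929 = 0.065959 and P(data|¬H) = 0.9·0.1 = 0.090000.
Bayes: P(H|data) = 0.166·0.065959 / (0.166·0.065959 + 0.834·0.090000) = 0.010949/0.086009 = 0.1273.

Posterior P(H) ≈ 0.1273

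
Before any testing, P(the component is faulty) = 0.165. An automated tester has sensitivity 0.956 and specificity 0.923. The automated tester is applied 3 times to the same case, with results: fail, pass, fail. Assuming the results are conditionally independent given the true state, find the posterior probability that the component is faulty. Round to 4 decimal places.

With H the event that the component is faulty, the joint likelihood of the observed sequence is P(data|H) = 0.956·0.044·0.956 = 0.040213 and P(data|¬H) = 0.077·0.923·0.077 = 0.0054725.
Bayes: P(H|data) = 0.165·0.040213 / (0.165·0.040213 + 0.835·0.0054725) = 0.0066352/0.011205 = 0.5922.

Posterior P(H) ≈ 0.5922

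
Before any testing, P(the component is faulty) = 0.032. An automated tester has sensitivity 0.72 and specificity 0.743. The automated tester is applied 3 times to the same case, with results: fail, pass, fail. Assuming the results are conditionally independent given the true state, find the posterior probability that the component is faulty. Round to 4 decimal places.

With H the event that the component is faulty, the joint likelihood of the observed sequence is P(data|H) = 0.72·0.28·0.72 = 0.14515 and P(data|¬H) = 0.257·0.743·0.257 = 0.049074.
Bayes: P(H|data) = 0.032·0.14515 / (0.032·0.14515 + 0.968·0.049074) = 0.0046449/0.052149 = 0.0891.

Posterior P(H) ≈ 0.0891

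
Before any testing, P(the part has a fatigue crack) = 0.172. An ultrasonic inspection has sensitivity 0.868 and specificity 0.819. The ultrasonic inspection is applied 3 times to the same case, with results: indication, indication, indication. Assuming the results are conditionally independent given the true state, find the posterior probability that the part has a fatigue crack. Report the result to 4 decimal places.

Posterior P(H) ≈ 0.9582

Let H be the event that the part has a fatigue crack; start with P(H) = 0.172. P('indication'|H) = 0.868, P('indication'|¬H) = 0.181.
Update on result 1 ('indication'): P(H) ← 0.868·0.1720 / (0.868·0.1720 + 0.181·0.8280) = 0.14930/0.29916 = 0.4990.
Update on result 2 ('indication'): P(H) ← 0.868·0.4990 / (0.868·0.4990 + 0.181·0.5010) = 0.43317/0.52384 = 0.8269.
Update on result 3 ('indication'): P(H) ← 0.868·0.8269 / (0.868·0.8269 + 0.181·0.1731) = 0.71776/0.74909 = 0.9582.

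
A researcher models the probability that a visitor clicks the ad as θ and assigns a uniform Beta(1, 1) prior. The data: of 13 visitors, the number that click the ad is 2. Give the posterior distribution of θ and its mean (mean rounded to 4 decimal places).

The binomial likelihood is conjugate to the Beta prior: with 2 successes and 11 failures, the posterior is Beta(1+2, 1+11) = Beta(3, 12).
E[θ | data] = 3/(3+12) = 0.2000.

Posterior: Beta(3, 12); mean ≈ 0.2000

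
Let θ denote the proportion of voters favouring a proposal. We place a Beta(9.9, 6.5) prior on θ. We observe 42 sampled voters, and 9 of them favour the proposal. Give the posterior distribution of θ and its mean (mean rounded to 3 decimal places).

The binomial likelihood is conjugate to the Beta prior: with 9 successes and 33 failures, the posterior is Beta(9.9+9, 6.5+33) = Beta(18.9, 39.5).
Posterior mean = α/(α+β) = 18.9/58.4 = 0.324.

Posterior: Beta(18.9, 39.5); mean ≈ 0.324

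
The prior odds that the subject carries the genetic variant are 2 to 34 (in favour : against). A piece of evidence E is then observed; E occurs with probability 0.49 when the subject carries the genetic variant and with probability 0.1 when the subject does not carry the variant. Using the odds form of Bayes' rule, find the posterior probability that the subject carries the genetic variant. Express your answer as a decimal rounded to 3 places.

Prior odds = 2/34 = 0.058824. In log-odds, ln(0.058824) = -2.8332.
Add log likelihood ratio: ln(4.9000) = 1.5892.
Posterior log-odds = -1.2440, so posterior odds = exp(-1.2440) = 0.28824. Converting, P(H|E) = 0.28824/1.2882 = 0.224.

Posterior probability ≈ 0.224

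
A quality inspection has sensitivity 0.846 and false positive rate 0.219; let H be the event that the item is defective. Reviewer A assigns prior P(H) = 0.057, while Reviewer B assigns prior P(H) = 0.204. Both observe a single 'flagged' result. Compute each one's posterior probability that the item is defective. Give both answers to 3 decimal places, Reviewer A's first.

The likelihood ratio for a 'flagged' result is 0.846/0.219 = 3.8630.
Reviewer A: prior odds 0.057/0.943 = 0.060445; posterior odds 0.23350; posterior probability 0.189.
Reviewer B: prior odds 0.204/0.796 = 0.25628; posterior odds 0.99002; posterior probability 0.497.

Reviewer A: 0.189; Reviewer B: 0.497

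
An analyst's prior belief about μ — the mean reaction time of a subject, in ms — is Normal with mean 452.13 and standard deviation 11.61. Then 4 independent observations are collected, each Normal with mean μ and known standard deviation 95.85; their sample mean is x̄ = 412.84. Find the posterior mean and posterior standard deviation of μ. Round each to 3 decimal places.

Posterior mean ≈ 449.952; posterior SD ≈ 11.284

With known σ, the Normal prior is conjugate. Weight on the data is w = (n/σ²)/(n/σ² + 1/τ₀²) = 0.00043539/(0.00043539+0.00741883) = 0.055434.
Posterior mean = w·x̄ + (1−w)·μ₀ = 0.055434·412.84 + 0.94457·452.13 = 449.952. Posterior variance = 1/(0.00043539+0.00741883) = 127.320, so SD = 11.284.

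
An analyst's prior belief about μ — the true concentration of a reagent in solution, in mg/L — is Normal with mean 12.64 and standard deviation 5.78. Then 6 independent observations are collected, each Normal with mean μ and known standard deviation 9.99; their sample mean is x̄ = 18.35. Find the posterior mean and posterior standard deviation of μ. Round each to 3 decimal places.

Prior precision 1/τ₀² = 1/5.78² = 0.0299326; data precision n/σ² = 6/9.99² = 0.0601202.
Posterior precision = 0.0299326 + 0.0601202 = 0.0900528, giving posterior SD = 1/√0.0900528 = 3.332.
Posterior mean = (0.0299326·12.64 + 0.0601202·18.35) / 0.0900528 = 16.452.

Posterior mean ≈ 16.452; posterior SD ≈ 3.332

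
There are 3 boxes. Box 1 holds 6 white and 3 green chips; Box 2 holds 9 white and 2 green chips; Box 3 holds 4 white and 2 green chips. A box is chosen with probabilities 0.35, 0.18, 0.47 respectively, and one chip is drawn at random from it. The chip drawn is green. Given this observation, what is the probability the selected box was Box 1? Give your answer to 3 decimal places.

Posterior probability ≈ 0.381

Tabulate prior·likelihood by source: [1] prior 0.35, lik 0.3333, product 0.1167; [2] prior 0.18, lik 0.1818, product 0.03273; [3] prior 0.47, lik 0.3333, product 0.1567.
Normalizing constant = 0.30606; the posterior for Box 1 is its product over the sum, 0.1167/0.30606 = 0.381.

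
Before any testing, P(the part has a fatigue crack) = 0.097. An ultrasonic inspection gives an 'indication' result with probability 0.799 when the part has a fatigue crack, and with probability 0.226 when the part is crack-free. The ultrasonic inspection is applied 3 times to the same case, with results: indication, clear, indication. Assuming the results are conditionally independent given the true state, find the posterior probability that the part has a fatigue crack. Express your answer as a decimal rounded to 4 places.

Let H be the event that the part has a fatigue crack; start with P(H) = 0.097. P('indication'|H) = 0.799, P('indication'|¬H) = 0.226.
Update on result 1 ('indication'): P(H) ← 0.799·0.0970 / (0.799·0.0970 + 0.226·0.9030) = 0.077503/0.28158 = 0.2752.
Update on result 2 ('clear'): P(H) ← 0.201·0.2752 / (0.201·0.2752 + 0.774·0.7248) = 0.055324/0.61629 = 0.0898.
Update on result 3 ('indication'): P(H) ← 0.799·0.0898 / (0.799·0.0898 + 0.226·0.9102) = 0.071726/0.27744 = 0.2585.

Posterior P(H) ≈ 0.2585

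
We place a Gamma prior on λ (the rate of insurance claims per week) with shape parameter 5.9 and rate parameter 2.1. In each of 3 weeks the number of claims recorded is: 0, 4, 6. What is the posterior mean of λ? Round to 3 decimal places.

Total count ∑xᵢ = 10 over n = 3 weeks.
Gamma is conjugate to the Poisson likelihood: posterior is Gamma(shape = 5.9+10 = 15.9, rate = 2.1+3 = 5.1).
Posterior mean = shape/rate = 15.9/5.1 = 3.118.

Posterior mean ≈ 3.118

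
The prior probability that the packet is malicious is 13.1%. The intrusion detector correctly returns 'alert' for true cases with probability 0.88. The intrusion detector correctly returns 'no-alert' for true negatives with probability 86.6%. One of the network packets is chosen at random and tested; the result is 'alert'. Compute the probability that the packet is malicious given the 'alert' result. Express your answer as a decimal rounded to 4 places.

P(H | E) ≈ 0.4975

Let H be the event that the packet is malicious. P(H) = 0.131, so P(¬H) = 0.869. With E the 'alert' result, P(E|H) = 0.88 and P(E|¬H) = 0.134.
P(E) = 0.88·0.131 + 0.134·0.869 = 0.11528 + 0.11645 = 0.23173.
By Bayes' theorem, P(H|E) = 0.11528 / 0.23173 = 0.4975.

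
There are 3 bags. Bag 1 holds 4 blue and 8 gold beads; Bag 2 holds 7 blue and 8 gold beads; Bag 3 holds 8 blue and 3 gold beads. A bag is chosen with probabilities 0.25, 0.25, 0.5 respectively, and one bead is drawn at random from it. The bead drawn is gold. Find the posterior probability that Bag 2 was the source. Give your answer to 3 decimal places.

Tabulate prior·likelihood by source: [1] prior 0.25, lik 0.6667, product 0.1667; [2] prior 0.25, lik 0.5333, product 0.1333; [3] prior 0.5, lik 0.2727, product 0.1364.
Normalizing constant = 0.43636; the posterior for Bag 2 is its product over the sum, 0.1333/0.43636 = 0.306.

Posterior probability ≈ 0.306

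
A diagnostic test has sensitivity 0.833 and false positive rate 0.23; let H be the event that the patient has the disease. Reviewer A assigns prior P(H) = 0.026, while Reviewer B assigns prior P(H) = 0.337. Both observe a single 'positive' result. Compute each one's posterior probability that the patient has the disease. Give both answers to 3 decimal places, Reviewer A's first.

The likelihood ratio for a 'positive' result is 0.833/0.23 = 3.6217.
Reviewer A: prior odds 0.026/0.974 = 0.026694; posterior odds 0.096679; posterior probability 0.088.
Reviewer B: prior odds 0.337/0.663 = 0.50830; posterior odds 1.8409; posterior probability 0.648.

Reviewer A: 0.088; Reviewer B: 0.648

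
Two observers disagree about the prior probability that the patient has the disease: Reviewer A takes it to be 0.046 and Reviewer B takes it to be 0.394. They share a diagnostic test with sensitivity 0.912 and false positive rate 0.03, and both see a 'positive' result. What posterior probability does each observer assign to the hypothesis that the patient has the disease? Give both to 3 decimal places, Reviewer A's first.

The likelihood ratio for a 'positive' result is 0.912/0.03 = 30.400.
Reviewer A: prior odds 0.046/0.954 = 0.048218; posterior odds 1.4658; posterior probability 0.594.
Reviewer B: prior odds 0.394/0.606 = 0.65017; posterior odds 19.765; posterior probability 0.952.

Reviewer A: 0.594; Reviewer B: 0.952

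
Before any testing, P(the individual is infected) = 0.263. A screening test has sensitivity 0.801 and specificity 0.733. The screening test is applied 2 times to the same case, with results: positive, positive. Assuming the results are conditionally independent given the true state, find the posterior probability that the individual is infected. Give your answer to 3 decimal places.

Let H be the event that the individual is infected; start with P(H) = 0.263. P('positive'|H) = 0.801, P('positive'|¬H) = 0.267.
Update on result 1 ('positive'): P(H) ← 0.801·0.2630 / (0.801·0.2630 + 0.267·0.7370) = 0.21066/0.40744 = 0.5170.
Update on result 2 ('positive'): P(H) ← 0.801·0.5170 / (0.801·0.5170 + 0.267·0.4830) = 0.41415/0.54310 = 0.7626.

Posterior P(H) ≈ 0.763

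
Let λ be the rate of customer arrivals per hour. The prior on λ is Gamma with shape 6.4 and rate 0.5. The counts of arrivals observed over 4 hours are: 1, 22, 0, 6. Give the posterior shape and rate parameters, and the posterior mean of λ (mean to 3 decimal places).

Total count ∑xᵢ = 29 over n = 4 hours.
Gamma is conjugate to the Poisson likelihood: posterior is Gamma(shape = 6.4+29 = 35.4, rate = 0.5+4 = 4.5).
E[λ | data] = 35.4/4.5 = 7.867.

Posterior: Gamma(shape=35.4, rate=4.5); mean ≈ 7.867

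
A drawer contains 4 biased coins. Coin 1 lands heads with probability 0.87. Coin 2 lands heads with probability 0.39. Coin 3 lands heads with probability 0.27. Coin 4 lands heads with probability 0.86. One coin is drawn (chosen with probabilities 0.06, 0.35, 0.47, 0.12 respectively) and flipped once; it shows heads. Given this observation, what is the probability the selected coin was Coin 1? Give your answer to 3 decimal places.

Posterior probability ≈ 0.125

Tabulate prior·likelihood by source: [1] prior 0.06, lik 0.87, product 0.05220; [2] prior 0.35, lik 0.39, product 0.1365; [3] prior 0.47, lik 0.27, product 0.1269; [4] prior 0.12, lik 0.86, product 0.1032.
Normalizing constant = 0.41880; the posterior for Coin 1 is its product over the sum, 0.05220/0.41880 = 0.125.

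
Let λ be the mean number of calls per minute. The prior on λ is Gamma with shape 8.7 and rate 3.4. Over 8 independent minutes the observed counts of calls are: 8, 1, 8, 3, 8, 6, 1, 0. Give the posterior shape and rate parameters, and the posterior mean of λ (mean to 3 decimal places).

Posterior: Gamma(shape=43.7, rate=11.4); mean ≈ 3.833

Total count ∑xᵢ = 35 over n = 8 minutes.
Gamma is conjugate to the Poisson likelihood: posterior is Gamma(shape = 8.7+35 = 43.7, rate = 3.4+8 = 11.4).
Posterior mean = shape/rate = 43.7/11.4 = 3.833.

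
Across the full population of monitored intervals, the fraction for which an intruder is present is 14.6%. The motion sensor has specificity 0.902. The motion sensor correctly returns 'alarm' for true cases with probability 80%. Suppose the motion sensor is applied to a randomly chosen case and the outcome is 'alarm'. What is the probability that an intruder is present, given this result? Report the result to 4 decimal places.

Let H be the event that an intruder is present. P(H) = 0.146, so P(¬H) = 0.854. With E the 'alarm' result, P(E|H) = 0.8 and P(E|¬H) = 0.098.
P(E) = 0.8·0.146 + 0.098·0.854 = 0.11680 + 0.083692 = 0.20049.
By Bayes' theorem, P(H|E) = 0.11680 / 0.20049 = 0.5826.

P(H | E) ≈ 0.5826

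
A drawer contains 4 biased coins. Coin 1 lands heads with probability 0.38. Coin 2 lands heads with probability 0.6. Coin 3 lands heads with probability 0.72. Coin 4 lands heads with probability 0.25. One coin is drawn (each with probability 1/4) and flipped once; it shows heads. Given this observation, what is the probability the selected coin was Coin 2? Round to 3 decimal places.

P(heads|C1) = 0.38; P(heads|C2) = 0.6; P(heads|C3) = 0.72; P(heads|C4) = 0.25.
Prior × likelihood for each source: 0.25·0.38=0.09500, 0.25·0.6=0.1500, 0.25·0.72=0.1800, 0.25·0.25=0.06250. Summing gives P(heads) = 0.48750.
P(Coin 2 | heads) = 0.1500 / 0.48750 = 0.308.

Posterior probability ≈ 0.308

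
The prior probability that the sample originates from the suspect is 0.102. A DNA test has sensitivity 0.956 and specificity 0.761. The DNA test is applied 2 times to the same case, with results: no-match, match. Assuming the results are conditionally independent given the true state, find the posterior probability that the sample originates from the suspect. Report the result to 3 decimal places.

Let H be the event that the sample originates from the suspect; start with P(H) = 0.102. P('match'|H) = 0.956, P('match'|¬H) = 0.239.
Update on result 1 ('no-match'): P(H) ← 0.044·0.1020 / (0.044·0.1020 + 0.761·0.8980) = 0.0044880/0.68787 = 0.0065.
Update on result 2 ('match'): P(H) ← 0.956·0.0065 / (0.956·0.0065 + 0.239·0.9935) = 0.0062374/0.24368 = 0.0256.

Posterior P(H) ≈ 0.026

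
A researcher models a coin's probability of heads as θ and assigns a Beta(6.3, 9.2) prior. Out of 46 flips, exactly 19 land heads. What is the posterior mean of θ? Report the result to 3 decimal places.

Posterior mean ≈ 0.411

The binomial likelihood is conjugate to the Beta prior: with 19 successes and 27 failures, the posterior is Beta(6.3+19, 9.2+27) = Beta(25.3, 36.2).
E[θ | data] = 25.3/(25.3+36.2) = 0.411.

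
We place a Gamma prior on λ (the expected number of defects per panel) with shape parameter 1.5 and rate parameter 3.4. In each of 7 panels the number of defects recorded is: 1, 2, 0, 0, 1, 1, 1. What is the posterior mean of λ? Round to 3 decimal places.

The Poisson likelihood adds the total count to the shape and the number of exposure periods to the rate. Here ∑xᵢ = 6 and n = 7, so shape 1.5→7.5 and rate 3.4→10.4.
E[λ | data] = 7.5/10.4 = 0.721.

Posterior mean ≈ 0.721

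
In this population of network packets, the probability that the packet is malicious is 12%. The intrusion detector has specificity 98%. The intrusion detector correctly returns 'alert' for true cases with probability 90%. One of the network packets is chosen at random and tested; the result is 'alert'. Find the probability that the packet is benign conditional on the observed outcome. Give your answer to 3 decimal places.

Write H for 'the packet is malicious'. Prior odds H:¬H = 0.12/0.88 = 0.13636. For the 'alert' outcome, the likelihood ratio is 0.9/0.02 = 45.000.
Posterior odds = 0.13636 × 45.000 = 6.1364, so P(H|E) = 6.1364/(1+6.1364) = 0.860. Then P(¬H|E) = 1 − 0.860 = 0.140.

P(¬H | E) ≈ 0.140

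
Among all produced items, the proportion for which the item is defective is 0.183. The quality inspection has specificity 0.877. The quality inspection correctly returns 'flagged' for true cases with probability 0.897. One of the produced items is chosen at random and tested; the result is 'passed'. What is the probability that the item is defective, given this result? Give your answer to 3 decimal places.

Let H be the event that the item is defective. P(H) = 0.183, so P(¬H) = 0.817. With E the 'passed' result, P(E|H) = 0.103 and P(E|¬H) = 0.877.
P(E) = 0.103·0.183 + 0.877·0.817 = 0.018849 + 0.71651 = 0.73536.
By Bayes' theorem, P(H|E) = 0.018849 / 0.73536 = 0.026.

P(H | E) ≈ 0.026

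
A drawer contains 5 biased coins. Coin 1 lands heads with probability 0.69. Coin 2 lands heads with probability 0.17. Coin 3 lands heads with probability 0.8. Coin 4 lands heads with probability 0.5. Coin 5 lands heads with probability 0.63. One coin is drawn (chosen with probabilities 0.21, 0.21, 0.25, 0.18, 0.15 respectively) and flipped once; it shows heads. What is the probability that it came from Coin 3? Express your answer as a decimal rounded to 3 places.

Posterior probability ≈ 0.354

Tabulate prior·likelihood by source: [1] prior 0.21, lik 0.69, product 0.1449; [2] prior 0.21, lik 0.17, product 0.03570; [3] prior 0.25, lik 0.8, product 0.2000; [4] prior 0.18, lik 0.5, product 0.09000; [5] prior 0.15, lik 0.63, product 0.09450.
Normalizing constant = 0.56510; the posterior for Coin 3 is its product over the sum, 0.2000/0.56510 = 0.354.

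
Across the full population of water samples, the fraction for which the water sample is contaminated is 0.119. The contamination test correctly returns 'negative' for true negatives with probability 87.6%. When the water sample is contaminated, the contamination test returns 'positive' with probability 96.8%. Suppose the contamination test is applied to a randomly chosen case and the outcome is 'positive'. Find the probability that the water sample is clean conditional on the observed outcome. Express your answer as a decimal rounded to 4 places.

P(¬H | E) ≈ 0.4867

Write H for 'the water sample is contaminated'. Prior odds H:¬H = 0.119/0.881 = 0.13507. For the 'positive' outcome, the likelihood ratio is 0.968/0.124 = 7.8065.
Posterior odds = 0.13507 × 7.8065 = 1.0544, so P(H|E) = 1.0544/(1+1.0544) = 0.5133. Then P(¬H|E) = 1 − 0.5133 = 0.4867.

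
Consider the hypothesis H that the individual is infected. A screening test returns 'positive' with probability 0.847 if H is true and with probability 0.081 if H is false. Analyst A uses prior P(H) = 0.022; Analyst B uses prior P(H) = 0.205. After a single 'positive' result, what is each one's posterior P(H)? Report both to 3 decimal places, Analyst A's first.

Analyst A: 0.190; Analyst B: 0.729

The likelihood ratio for a 'positive' result is 0.847/0.081 = 10.457.
Analyst A: prior odds 0.022/0.978 = 0.022495; posterior odds 0.23522; posterior probability 0.190.
Analyst B: prior odds 0.205/0.795 = 0.25786; posterior odds 2.6964; posterior probability 0.729.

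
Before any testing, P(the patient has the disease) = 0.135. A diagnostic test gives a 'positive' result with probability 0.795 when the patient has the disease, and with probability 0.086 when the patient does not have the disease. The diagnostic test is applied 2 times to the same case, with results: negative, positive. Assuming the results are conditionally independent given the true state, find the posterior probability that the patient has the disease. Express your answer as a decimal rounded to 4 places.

Posterior P(H) ≈ 0.2445

Let H be the event that the patient has the disease; start with P(H) = 0.135. P('positive'|H) = 0.795, P('positive'|¬H) = 0.086.
Update on result 1 ('negative'): P(H) ← 0.205·0.1350 / (0.205·0.1350 + 0.914·0.8650) = 0.027675/0.81829 = 0.0338.
Update on result 2 ('positive'): P(H) ← 0.795·0.0338 / (0.795·0.0338 + 0.086·0.9662) = 0.026887/0.10998 = 0.2445.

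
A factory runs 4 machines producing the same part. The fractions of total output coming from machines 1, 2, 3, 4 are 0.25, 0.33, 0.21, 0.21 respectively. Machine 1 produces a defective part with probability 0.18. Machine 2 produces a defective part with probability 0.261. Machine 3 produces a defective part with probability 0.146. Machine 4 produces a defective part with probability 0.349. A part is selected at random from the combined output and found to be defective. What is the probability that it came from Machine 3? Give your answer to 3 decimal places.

Posterior probability ≈ 0.130

P(defective|M1) = 0.18; P(defective|M2) = 0.261; P(defective|M3) = 0.146; P(defective|M4) = 0.349.
Prior × likelihood for each source: 0.25·0.18=0.04500, 0.33·0.261=0.08613, 0.21·0.146=0.03066, 0.21·0.349=0.07329. Summing gives P(defective) = 0.23508.
P(Machine 3 | defective) = 0.03066 / 0.23508 = 0.130.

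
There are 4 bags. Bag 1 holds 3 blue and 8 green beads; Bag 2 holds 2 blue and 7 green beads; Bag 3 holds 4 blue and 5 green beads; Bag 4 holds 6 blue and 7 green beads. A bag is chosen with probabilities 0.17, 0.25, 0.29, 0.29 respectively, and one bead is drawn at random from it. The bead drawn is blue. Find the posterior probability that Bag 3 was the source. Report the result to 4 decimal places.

Posterior probability ≈ 0.3535

P(blue|Bag 1) = 0.2727; P(blue|Bag 2) = 0.2222; P(blue|Bag 3) = 0.4444; P(blue|Bag 4) = 0.4615.
Prior × likelihood for each source: 0.17·0.2727=0.04636, 0.25·0.2222=0.05556, 0.29·0.4444=0.1289, 0.29·0.4615=0.1338. Summing gives P(blue) = 0.36465.
P(Bag 3 | blue) = 0.1289 / 0.36465 = 0.3535.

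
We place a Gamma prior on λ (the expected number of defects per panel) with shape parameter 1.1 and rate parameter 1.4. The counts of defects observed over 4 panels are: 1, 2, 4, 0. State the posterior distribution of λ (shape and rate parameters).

Posterior: Gamma(shape=8.1, rate=5.4)

The Poisson likelihood adds the total count to the shape and the number of exposure periods to the rate. Here ∑xᵢ = 7 and n = 4, so shape 1.1→8.1 and rate 1.4→5.4.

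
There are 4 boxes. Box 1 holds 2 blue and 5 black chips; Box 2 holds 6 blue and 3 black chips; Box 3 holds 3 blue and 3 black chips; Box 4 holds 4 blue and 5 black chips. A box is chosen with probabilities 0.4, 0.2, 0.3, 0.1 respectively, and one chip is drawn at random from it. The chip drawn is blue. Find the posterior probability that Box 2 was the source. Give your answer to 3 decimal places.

Posterior probability ≈ 0.302

Tabulate prior·likelihood by source: [1] prior 0.4, lik 0.2857, product 0.1143; [2] prior 0.2, lik 0.6667, product 0.1333; [3] prior 0.3, lik 0.5, product 0.1500; [4] prior 0.1, lik 0.4444, product 0.04444.
Normalizing constant = 0.44206; the posterior for Box 2 is its product over the sum, 0.1333/0.44206 = 0.302.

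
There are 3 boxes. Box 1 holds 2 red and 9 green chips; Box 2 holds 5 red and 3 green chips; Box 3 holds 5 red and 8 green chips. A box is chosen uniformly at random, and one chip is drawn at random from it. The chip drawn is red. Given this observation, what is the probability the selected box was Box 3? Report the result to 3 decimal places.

P(red|Box 1) = 0.1818; P(red|Box 2) = 0.625; P(red|Box 3) = 0.3846.
Prior × likelihood for each source: 0.333333·0.1818=0.06061, 0.333333·0.625=0.2083, 0.333333·0.3846=0.1282. Summing gives P(red) = 0.39714.
P(Box 3 | red) = 0.1282 / 0.39714 = 0.323.

Posterior probability ≈ 0.323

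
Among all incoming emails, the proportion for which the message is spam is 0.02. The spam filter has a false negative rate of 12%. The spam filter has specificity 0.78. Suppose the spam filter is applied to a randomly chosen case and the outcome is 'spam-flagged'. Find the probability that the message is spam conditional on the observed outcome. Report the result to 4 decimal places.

Let H be the event that the message is spam. P(H) = 0.02, so P(¬H) = 0.98. With E the 'spam-flagged' result, P(E|H) = 0.88 and P(E|¬H) = 0.22.
P(E) = 0.88·0.02 + 0.22·0.98 = 0.017600 + 0.21560 = 0.23320.
By Bayes' theorem, P(H|E) = 0.017600 / 0.23320 = 0.0755.

P(H | E) ≈ 0.0755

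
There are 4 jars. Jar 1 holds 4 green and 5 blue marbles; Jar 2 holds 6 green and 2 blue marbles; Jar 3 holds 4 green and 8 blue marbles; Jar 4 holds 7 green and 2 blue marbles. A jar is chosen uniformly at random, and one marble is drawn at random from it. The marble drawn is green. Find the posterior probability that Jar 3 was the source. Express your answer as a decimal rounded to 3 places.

P(green|Jar 1) = 0.4444; P(green|Jar 2) = 0.75; P(green|Jar 3) = 0.3333; P(green|Jar 4) = 0.7778.
Prior × likelihood for each source: 0.25·0.4444=0.1111, 0.25·0.75=0.1875, 0.25·0.3333=0.08333, 0.25·0.7778=0.1944. Summing gives P(green) = 0.57639.
P(Jar 3 | green) = 0.08333 / 0.57639 = 0.145.

Posterior probability ≈ 0.145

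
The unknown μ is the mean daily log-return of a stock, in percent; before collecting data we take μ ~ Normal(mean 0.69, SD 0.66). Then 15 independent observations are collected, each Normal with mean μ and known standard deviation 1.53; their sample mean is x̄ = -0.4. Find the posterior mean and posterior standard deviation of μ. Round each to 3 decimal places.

Prior precision 1/τ₀² = 1/0.66² = 2.29568; data precision n/σ² = 15/1.53² = 6.40779.
Posterior precision = 2.29568 + 6.40779 = 8.70348, giving posterior SD = 1/√8.70348 = 0.339.
Posterior mean = (2.29568·0.69 + 6.40779·-0.4) / 8.70348 = -0.112.

Posterior mean ≈ -0.112; posterior SD ≈ 0.339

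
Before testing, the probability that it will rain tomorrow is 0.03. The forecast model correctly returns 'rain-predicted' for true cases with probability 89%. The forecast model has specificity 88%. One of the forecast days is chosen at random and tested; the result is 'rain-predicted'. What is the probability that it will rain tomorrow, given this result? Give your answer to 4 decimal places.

Write H for 'it will rain tomorrow'. Prior odds H:¬H = 0.03/0.97 = 0.030928. For the 'rain-predicted' outcome, the likelihood ratio is 0.89/0.12 = 7.4167.
Posterior odds = 0.030928 × 7.4167 = 0.22938, so P(H|E) = 0.22938/(1+0.22938) = 0.1866.

P(H | E) ≈ 0.1866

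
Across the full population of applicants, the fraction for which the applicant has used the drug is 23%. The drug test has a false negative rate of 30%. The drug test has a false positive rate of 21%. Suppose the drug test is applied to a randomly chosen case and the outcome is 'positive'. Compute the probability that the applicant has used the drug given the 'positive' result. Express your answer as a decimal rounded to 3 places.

Let H be the event that the applicant has used the drug. P(H) = 0.23, so P(¬H) = 0.77. With E the 'positive' result, P(E|H) = 0.7 and P(E|¬H) = 0.21.
P(E) = 0.7·0.23 + 0.21·0.77 = 0.16100 + 0.16170 = 0.32270.
By Bayes' theorem, P(H|E) = 0.16100 / 0.32270 = 0.499.

P(H | E) ≈ 0.499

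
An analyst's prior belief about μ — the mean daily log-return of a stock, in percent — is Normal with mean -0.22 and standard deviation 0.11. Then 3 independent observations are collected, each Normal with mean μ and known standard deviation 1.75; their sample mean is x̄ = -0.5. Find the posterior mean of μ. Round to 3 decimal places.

Prior precision 1/τ₀² = 1/0.11² = 82.6446; data precision n/σ² = 3/1.75² = 0.979592.
Posterior precision = 82.6446 + 0.979592 = 83.6242.
Posterior mean = (82.6446·-0.22 + 0.979592·-0.5) / 83.6242 = -0.223.

Posterior mean ≈ -0.223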